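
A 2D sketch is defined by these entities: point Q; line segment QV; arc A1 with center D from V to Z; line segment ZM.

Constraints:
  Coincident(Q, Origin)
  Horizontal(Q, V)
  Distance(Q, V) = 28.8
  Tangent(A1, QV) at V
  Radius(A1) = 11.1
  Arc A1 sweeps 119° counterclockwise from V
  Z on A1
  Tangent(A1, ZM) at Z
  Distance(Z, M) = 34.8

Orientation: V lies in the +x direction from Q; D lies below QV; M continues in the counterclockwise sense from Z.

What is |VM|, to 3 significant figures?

47.5

On A1, V sits at bearing 90° from D; a 119° counterclockwise sweep puts Z at bearing 209°, so Z = D + 11.1·(cos 209°, sin 209°) = (19.1, -16.5). The tangent condition forces DZ to be normal to ZM, so ZM runs along (−sin 209°, cos 209°); with |ZM| = 34.8, M = (36.0, -46.9). Then |VM| = |M − V| = 47.5.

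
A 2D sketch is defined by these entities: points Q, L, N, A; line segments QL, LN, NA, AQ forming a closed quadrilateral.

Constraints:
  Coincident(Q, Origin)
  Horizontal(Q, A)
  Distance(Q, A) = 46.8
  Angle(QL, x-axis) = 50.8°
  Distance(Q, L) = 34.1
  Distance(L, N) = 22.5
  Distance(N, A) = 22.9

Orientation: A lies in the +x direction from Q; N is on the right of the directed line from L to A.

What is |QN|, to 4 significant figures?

24.61

Q is at the origin; Q and A share the same y with |QA| = 46.8 and A in +x, so A = (46.8, 0). QL runs at 50.8° with |QL| = 34.1, so L = (21.55, 26.43). N is determined by |LN| = 22.5 and |NA| = 22.9 together: it lies at the intersection of circle(L, 22.5) and circle(A, 22.9). With |LA| = 36.55, the foot of the radical line on LA is 18.03 from L and the perpendicular offset is √(22.5² − 18.03²) = 13.47. Taking the right-of-LA solution: N = (24.27, 4.090).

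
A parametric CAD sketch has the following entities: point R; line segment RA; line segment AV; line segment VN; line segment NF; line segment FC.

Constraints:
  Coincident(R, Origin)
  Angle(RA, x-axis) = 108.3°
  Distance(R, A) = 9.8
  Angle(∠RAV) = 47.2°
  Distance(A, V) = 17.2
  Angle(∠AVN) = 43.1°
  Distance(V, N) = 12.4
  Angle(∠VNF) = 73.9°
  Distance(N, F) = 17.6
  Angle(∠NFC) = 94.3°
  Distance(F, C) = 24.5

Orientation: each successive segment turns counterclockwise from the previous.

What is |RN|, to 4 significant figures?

1.964

∠RAV = 47.2° gives AV at -118.9° from the x-axis; with |AV| = 17.2, V = (-11.39, -5.754). ∠AVN = 43.1° gives VN at 18.00° from the x-axis; with |VN| = 12.4, N = (0.4035, -1.922). Then |RN| = |N − R| = 1.964.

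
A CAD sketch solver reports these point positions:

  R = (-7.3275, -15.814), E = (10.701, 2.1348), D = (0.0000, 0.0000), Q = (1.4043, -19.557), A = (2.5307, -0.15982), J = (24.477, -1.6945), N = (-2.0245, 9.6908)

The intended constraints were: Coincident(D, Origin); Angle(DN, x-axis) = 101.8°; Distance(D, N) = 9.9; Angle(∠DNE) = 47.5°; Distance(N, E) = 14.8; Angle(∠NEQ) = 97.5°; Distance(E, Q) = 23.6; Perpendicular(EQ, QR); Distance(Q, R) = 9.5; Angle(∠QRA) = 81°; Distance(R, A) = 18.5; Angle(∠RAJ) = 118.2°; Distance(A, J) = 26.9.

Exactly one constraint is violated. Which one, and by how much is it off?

Distance(A, J) = 26.9 — off by 4.90.

D = (0.00, 0.00) ✓; DN at 101.8° ✓; |DN| = 9.900 ✓; ∠DNE = 47.50° ✓; |NE| = 14.80 ✓; ∠NEQ = 97.50° ✓; |EQ| = 23.60 ✓; ∠(EQ, QR) = 90.00° ✓; |QR| = 9.500 ✓; ∠QRA = 81.00° ✓; |RA| = 18.50 ✓; ∠RAJ = 118.2° ✓; |AJ| = 22.00 ✗.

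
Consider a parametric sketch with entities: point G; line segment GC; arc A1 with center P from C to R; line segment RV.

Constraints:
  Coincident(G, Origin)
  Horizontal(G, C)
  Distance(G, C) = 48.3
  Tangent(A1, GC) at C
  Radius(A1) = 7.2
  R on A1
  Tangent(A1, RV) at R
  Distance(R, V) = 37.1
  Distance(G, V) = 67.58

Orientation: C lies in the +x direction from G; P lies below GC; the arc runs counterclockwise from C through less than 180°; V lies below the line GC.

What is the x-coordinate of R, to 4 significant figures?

41.32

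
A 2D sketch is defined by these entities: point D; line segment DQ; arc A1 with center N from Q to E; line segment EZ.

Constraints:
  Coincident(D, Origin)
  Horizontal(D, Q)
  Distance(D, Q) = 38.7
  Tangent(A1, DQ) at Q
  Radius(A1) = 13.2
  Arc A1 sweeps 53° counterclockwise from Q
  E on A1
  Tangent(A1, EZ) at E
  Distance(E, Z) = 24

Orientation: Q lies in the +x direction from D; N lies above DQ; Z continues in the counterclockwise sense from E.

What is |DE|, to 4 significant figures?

49.52

Since A1 is tangent to DQ there, NQ ⟂ DQ, so N = Q + (0, 13.2) = (38.70, 13.20). On A1, Q sits at bearing -90° from N; a 53° counterclockwise sweep puts E at bearing -37°, so E = N + 13.2·(cos -37°, sin -37°) = (49.24, 5.256). Then |DE| = |E − D| = 49.52.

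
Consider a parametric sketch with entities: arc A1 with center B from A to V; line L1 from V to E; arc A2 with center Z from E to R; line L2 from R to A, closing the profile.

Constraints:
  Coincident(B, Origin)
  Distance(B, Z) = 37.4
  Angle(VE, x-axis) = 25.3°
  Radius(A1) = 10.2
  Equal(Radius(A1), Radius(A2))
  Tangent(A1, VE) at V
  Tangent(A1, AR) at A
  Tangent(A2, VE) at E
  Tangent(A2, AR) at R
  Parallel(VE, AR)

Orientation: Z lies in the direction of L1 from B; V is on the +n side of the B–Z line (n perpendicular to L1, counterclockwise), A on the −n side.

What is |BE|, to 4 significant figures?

38.77

The slot axis is L1's direction at 25.3°, so u = (cos 25.3°, sin 25.3°) = (0.9041, 0.4274) and n = (−sin 25.3°, cos 25.3°) = (-0.4274, 0.9041). B is at the origin and Z lies 37.4 along u from B, so Z = 37.4·u = (33.81, 15.98). Tangency of A1 to both parallel lines with radius 10.2 puts V and A at B ± 10.2·n: V = (-4.359, 9.222), A = (4.359, -9.222). Equal radii place E and R the same way about Z: E = Z + 10.2·n = (29.45, 25.20), R = Z − 10.2·n = (38.17, 6.762). Then |BE| = |E − B| = 38.77.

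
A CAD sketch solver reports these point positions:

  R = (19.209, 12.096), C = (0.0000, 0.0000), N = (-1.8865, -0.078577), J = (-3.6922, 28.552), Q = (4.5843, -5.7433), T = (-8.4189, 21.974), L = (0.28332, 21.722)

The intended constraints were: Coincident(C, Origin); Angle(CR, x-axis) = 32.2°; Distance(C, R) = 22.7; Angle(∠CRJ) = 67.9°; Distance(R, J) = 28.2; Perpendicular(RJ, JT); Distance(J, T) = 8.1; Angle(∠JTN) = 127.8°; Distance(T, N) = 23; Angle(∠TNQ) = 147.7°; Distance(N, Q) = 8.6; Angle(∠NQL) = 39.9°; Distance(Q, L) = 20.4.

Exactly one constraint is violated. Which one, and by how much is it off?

Distance(Q, L) = 20.4 — off by 7.40.

C = (0.00, 0.00) ✓; CR at 32.20° ✓; |CR| = 22.70 ✓; ∠CRJ = 67.90° ✓; |RJ| = 28.20 ✓; ∠(RJ, JT) = 90.00° ✓; |JT| = 8.100 ✓; ∠JTN = 127.8° ✓; |TN| = 23.00 ✓; ∠TNQ = 147.7° ✓; |NQ| = 8.600 ✓; ∠NQL = 39.90° ✓; |QL| = 27.80 ✗.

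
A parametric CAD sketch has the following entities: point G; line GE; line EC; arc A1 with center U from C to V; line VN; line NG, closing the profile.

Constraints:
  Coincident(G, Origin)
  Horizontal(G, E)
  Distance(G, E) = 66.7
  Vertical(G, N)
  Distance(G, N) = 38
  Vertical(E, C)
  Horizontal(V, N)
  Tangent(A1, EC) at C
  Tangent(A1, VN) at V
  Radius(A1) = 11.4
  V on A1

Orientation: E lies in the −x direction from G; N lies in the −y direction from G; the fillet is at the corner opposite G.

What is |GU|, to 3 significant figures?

61.4

G and N share the same x with |GN| = 38.0 and N on the −y side, so N = (0.00, -38.0). The virtual corner opposite G is at (-66.7, -38.0). Tangency of A1 to EC means the radius UC is perpendicular to EC and A1 meets VN tangentially, so UV is at right angles to VN, with radius 11.4, so the center U sits 11.4 in from both sides at U = (-55.3, -26.6). Then |GU| = |U − G| = 61.4.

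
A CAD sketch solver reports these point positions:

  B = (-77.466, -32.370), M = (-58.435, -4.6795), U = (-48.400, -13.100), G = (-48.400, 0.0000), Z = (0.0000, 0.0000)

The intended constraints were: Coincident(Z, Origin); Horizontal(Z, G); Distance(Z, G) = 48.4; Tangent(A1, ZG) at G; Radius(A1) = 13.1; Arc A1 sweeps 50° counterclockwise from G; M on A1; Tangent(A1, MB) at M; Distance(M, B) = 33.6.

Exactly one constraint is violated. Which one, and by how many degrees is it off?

Tangent(A1, MB) at M — off by 5.50°.

Z = (0.00, 0.00) ✓; Z.y = 0.00, G.y = 0.00 ✓; |ZG| = 48.40 ✓; ∠(UG, GZ) = 90.00° ✓; |UG| = 13.10 ✓; bearing(U→M) − bearing(U→G) = 50.00° ✓; |UM| = 13.10 ✓; ∠(UM, MB) = 84.50° ✗; |MB| = 33.60 ✓.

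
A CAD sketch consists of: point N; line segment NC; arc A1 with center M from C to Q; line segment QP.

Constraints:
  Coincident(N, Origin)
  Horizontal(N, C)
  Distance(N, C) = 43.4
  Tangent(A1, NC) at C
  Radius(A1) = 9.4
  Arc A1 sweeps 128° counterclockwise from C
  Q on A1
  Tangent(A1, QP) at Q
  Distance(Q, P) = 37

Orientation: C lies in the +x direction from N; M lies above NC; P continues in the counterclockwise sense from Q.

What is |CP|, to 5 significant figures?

46.933

N is at the origin; N and C share the same y with |NC| = 43.4 and C on the +x side, so C = (43.400, 0.0000). The tangent condition forces MC to be normal to NC, so M = C + (0, 9.4) = (43.400, 9.4000). On A1, C sits at bearing -90° from M; a 128° counterclockwise sweep puts Q at bearing 38°, so Q = M + 9.4·(cos 38°, sin 38°) = (50.807, 15.187). Tangency of A1 to QP means the radius MQ is perpendicular to QP, so QP runs along (−sin 38°, cos 38°); with |QP| = 37.0, P = (28.028, 44.344). Then |CP| = |P − C| = 46.933.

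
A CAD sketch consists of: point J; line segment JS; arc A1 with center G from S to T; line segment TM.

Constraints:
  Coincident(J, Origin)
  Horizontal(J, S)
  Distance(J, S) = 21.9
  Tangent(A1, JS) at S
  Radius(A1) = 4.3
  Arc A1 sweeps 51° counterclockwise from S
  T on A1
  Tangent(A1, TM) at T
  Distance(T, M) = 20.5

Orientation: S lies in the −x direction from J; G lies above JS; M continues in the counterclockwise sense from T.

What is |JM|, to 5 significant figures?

18.416

On A1, S sits at bearing -90° from G; a 51° counterclockwise sweep puts T at bearing -39°, so T = G + 4.3·(cos -39°, sin -39°) = (-18.558, 1.5939). Since A1 is tangent to TM there, GT ⟂ TM, so TM runs along (−sin -39°, cos -39°); with |TM| = 20.5, M = (-5.6572, 17.525). Then |JM| = |M − J| = 18.416.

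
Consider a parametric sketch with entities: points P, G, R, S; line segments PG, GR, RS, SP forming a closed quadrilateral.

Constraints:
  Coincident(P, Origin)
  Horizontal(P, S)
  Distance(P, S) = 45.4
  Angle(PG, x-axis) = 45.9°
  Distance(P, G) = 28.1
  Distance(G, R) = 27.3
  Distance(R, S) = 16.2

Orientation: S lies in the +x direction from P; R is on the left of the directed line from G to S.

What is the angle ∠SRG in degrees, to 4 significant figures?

94.37°

Checks: |GR| = 27.30 ✓; |RS| = 16.20 ✓.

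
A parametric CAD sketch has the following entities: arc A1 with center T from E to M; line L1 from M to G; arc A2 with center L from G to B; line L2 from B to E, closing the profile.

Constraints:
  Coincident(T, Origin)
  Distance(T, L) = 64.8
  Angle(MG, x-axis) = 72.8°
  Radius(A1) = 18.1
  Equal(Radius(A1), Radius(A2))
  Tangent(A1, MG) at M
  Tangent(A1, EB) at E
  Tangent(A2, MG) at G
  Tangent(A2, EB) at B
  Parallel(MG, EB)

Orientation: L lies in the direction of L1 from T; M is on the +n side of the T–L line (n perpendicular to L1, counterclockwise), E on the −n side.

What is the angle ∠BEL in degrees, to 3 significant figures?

15.6°

Tangency of A1 to both parallel lines with radius 18.1 puts M and E at T ± 18.1·n: M = (-17.3, 5.35), E = (17.3, -5.35). Equal radii place G and B the same way about L: G = L + 18.1·n = (1.87, 67.3), B = L − 18.1·n = (36.5, 56.5). Then cos ∠BEL = EB·EL / (|EB||EL|), giving 15.6°.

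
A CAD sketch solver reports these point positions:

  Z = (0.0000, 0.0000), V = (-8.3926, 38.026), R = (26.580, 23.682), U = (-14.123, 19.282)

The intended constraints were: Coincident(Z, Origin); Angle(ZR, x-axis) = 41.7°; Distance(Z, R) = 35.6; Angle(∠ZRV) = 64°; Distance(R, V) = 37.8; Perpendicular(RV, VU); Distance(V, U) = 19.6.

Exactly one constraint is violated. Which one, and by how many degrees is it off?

Perpendicular(RV, VU) — off by 5.30°.

Z = (0.00, 0.00) ✓; ZR at 41.70° ✓; |ZR| = 35.60 ✓; ∠ZRV = 64.00° ✓; |RV| = 37.80 ✓; ∠(RV, VU) = 95.30° ✗; |VU| = 19.60 ✓.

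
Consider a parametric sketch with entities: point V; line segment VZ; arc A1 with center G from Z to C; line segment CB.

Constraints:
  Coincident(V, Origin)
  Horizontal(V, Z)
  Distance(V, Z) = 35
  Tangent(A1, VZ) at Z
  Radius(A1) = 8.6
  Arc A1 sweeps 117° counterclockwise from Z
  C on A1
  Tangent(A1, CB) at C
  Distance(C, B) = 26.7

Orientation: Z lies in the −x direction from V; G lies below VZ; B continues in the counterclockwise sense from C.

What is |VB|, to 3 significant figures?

47.4

On A1, Z sits at bearing 90° from G; a 117° counterclockwise sweep puts C at bearing 207°, so C = G + 8.6·(cos 207°, sin 207°) = (-42.7, -12.5). Since A1 is tangent to CB there, GC ⟂ CB, so CB runs along (−sin 207°, cos 207°); with |CB| = 26.7, B = (-30.5, -36.3). Then |VB| = |B − V| = 47.4.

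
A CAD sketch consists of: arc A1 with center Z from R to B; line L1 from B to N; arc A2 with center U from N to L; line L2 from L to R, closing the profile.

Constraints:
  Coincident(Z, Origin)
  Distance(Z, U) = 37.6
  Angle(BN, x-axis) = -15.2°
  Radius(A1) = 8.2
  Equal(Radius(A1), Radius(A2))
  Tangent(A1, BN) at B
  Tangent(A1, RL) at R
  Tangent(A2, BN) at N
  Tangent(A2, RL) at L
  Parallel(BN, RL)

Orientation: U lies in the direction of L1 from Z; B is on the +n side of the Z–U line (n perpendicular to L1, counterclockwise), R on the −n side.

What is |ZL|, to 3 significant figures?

38.5

The slot axis is L1's direction at -15.2°, so u = (cos -15.2°, sin -15.2°) = (0.965, -0.262) and n = (−sin -15.2°, cos -15.2°) = (0.262, 0.965). Z is at the origin and U lies 37.6 along u from Z, so U = 37.6·u = (36.3, -9.86). Tangency of A1 to both parallel lines with radius 8.2 puts B and R at Z ± 8.2·n: B = (2.15, 7.91), R = (-2.15, -7.91). Equal radii place N and L the same way about U: N = U + 8.2·n = (38.4, -1.95), L = U − 8.2·n = (34.1, -17.8). Then |ZL| = |L − Z| = 38.5.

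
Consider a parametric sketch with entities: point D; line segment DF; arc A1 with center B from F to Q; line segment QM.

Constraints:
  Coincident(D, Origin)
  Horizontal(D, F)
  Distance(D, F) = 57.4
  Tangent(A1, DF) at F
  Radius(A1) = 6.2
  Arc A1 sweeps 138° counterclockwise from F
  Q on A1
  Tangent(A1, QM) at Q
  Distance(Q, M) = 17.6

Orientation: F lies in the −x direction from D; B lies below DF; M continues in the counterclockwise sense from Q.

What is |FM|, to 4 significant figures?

24.29

On A1, F sits at bearing 90° from B; a 138° counterclockwise sweep puts Q at bearing 228°, so Q = B + 6.2·(cos 228°, sin 228°) = (-61.55, -10.81). The tangent condition forces BQ to be normal to QM, so QM runs along (−sin 228°, cos 228°); with |QM| = 17.6, M = (-48.47, -22.58). Then |FM| = |M − F| = 24.29.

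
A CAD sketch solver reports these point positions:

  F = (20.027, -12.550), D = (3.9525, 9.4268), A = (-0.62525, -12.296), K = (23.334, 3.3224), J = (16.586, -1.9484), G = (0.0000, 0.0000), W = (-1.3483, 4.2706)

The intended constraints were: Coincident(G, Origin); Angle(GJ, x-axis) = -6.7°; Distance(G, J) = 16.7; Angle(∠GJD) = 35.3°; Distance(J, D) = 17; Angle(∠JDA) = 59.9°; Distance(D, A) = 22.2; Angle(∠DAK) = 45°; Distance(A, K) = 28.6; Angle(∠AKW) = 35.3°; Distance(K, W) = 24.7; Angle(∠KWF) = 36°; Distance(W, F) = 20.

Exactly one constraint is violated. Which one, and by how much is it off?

Distance(W, F) = 20 — off by 7.20.

G = (0.00, 0.00) ✓; GJ at -6.700° ✓; |GJ| = 16.70 ✓; ∠GJD = 35.30° ✓; |JD| = 17.00 ✓; ∠JDA = 59.90° ✓; |DA| = 22.20 ✓; ∠DAK = 45.00° ✓; |AK| = 28.60 ✓; ∠AKW = 35.30° ✓; |KW| = 24.70 ✓; ∠KWF = 36.00° ✓; |WF| = 27.20 ✗.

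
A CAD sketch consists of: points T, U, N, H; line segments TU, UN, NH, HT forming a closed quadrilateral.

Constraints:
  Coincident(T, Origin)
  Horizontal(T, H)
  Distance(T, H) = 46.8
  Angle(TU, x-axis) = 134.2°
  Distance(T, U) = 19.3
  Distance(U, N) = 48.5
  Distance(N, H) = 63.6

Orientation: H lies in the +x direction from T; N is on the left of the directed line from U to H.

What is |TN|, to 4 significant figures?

55.82

Checks: |UN| = 48.50 ✓; |NH| = 63.60 ✓.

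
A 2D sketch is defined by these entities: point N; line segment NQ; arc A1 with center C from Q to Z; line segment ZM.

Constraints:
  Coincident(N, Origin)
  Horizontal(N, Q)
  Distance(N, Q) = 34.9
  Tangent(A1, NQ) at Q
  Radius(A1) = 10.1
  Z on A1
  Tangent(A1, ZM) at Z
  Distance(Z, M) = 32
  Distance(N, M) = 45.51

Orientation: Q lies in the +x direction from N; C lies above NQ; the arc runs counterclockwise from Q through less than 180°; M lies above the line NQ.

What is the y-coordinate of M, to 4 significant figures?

40.52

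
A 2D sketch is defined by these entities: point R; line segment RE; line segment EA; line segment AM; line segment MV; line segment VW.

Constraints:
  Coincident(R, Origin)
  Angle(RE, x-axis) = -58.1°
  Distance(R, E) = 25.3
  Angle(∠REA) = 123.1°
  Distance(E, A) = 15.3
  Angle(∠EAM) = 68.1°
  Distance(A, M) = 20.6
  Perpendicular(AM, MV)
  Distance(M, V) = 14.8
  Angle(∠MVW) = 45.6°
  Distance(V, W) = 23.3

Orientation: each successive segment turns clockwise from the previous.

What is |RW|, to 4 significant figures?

33.63

R is at the origin; RE runs at -58.1° with length 25.3, so E = (13.37, -21.48). ∠REA = 123.1° gives EA at -115.0° from the x-axis; with |EA| = 15.3, A = (6.903, -35.35). ∠EAM = 68.1° gives AM at 133.1° from the x-axis; with |AM| = 20.6, M = (-7.172, -20.30). AM is perpendicular to MV, so MV runs at 43.10°; with |MV| = 14.8, V = (3.634, -10.19). ∠MVW = 45.6° gives VW at -91.30° from the x-axis; with |VW| = 23.3, W = (3.106, -33.49). Then |RW| = |W − R| = 33.63.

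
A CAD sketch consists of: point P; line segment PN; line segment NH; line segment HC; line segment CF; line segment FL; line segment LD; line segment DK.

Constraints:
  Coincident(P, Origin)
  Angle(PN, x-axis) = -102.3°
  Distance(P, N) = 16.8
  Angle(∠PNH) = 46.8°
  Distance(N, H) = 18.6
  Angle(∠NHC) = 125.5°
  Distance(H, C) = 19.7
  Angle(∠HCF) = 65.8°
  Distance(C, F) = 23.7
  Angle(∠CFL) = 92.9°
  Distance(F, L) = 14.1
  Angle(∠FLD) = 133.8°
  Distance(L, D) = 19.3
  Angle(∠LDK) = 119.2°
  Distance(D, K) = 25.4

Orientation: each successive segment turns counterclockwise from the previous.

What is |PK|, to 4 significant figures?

34.17

P is at the origin; PN runs at -102.3° with length 16.8, so N = (-3.579, -16.41). ∠PNH = 46.8° gives NH at 30.90° from the x-axis; with |NH| = 18.6, H = (12.38, -6.862). ∠NHC = 125.5° gives HC at 85.40° from the x-axis; with |HC| = 19.7, C = (13.96, 12.77). ∠HCF = 65.8° gives CF at -160.4° from the x-axis; with |CF| = 23.7, F = (-8.366, 4.824). ∠CFL = 92.9° gives FL at -73.30° from the x-axis; with |FL| = 14.1, L = (-4.314, -8.681). ∠FLD = 133.8° gives LD at -27.10° from the x-axis; with |LD| = 19.3, D = (12.87, -17.47). ∠LDK = 119.2° gives DK at 33.70° from the x-axis; with |DK| = 25.4, K = (34.00, -3.380). Then |PK| = |K − P| = 34.17.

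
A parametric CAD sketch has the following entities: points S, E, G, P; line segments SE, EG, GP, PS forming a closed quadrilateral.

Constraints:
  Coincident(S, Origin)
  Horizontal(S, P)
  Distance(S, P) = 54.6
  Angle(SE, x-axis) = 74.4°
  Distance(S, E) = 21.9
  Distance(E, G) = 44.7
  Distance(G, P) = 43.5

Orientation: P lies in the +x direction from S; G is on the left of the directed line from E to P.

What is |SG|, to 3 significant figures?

62.0

S is at the origin; S and P share the same y with |SP| = 54.6 and P in +x, so P = (54.6, 0). SE runs at 74.4° with |SE| = 21.9, so E = (5.89, 21.1). G is determined by |EG| = 44.7 and |GP| = 43.5 together: it lies at the intersection of circle(E, 44.7) and circle(P, 43.5). With |EP| = 53.1, the foot of the radical line on EP is 27.5 from E and the perpendicular offset is √(44.7² − 27.5²) = 35.2. Taking the left-of-EP solution: G = (45.2, 42.5).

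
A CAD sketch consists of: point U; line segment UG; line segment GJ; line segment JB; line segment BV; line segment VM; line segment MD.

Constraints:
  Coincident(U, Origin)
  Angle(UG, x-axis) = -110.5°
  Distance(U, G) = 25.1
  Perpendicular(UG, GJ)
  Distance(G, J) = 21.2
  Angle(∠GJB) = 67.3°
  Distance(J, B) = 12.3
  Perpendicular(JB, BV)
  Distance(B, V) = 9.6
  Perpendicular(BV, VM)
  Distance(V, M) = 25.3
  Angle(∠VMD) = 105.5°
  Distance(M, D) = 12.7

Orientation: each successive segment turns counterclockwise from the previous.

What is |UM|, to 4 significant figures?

44.34

U is at the origin; UG runs at -110.5° with length 25.1, so G = (-8.790, -23.51). The perpendicularity gives GJ at right angles to UG, so GJ runs at -20.50°; with |GJ| = 21.2, J = (11.07, -30.93). ∠GJB = 67.3° gives JB at 92.20° from the x-axis; with |JB| = 12.3, B = (10.60, -18.64). JB ⟂ BV, so BV runs at -177.8°; with |BV| = 9.6, V = (1.002, -19.01). BV is perpendicular to VM, so VM runs at -87.80°; with |VM| = 25.3, M = (1.973, -44.29). Then |UM| = |M − U| = 44.34.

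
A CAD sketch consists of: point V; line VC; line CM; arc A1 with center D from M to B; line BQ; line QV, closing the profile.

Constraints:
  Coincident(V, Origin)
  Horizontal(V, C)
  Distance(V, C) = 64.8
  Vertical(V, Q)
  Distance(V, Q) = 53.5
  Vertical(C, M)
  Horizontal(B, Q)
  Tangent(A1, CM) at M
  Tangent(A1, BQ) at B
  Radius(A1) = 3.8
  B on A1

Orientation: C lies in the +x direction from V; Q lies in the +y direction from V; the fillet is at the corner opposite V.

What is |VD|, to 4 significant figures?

78.68

V is at the origin; V and C share the same y with |VC| = 64.8 and C on the +x side, so C = (64.80, 0.000). VQ is vertical with |VQ| = 53.5 and Q on the +y side, so Q = (0.000, 53.50). The virtual corner opposite V is at (64.80, 53.50). Since A1 is tangent to CM there, DM ⟂ CM and tangency of A1 to BQ means the radius DB is perpendicular to BQ, with radius 3.8, so the center D sits 3.8 in from both sides at D = (61.00, 49.70). Then |VD| = |D − V| = 78.68.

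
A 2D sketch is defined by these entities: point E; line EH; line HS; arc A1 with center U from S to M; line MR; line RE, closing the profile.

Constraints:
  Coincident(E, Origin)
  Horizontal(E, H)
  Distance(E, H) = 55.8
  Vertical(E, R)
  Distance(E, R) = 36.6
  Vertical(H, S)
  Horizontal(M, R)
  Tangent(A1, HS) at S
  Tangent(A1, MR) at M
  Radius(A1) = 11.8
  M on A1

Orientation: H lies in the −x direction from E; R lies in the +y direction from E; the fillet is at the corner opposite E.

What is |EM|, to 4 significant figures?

57.23

E is at the origin; EH is horizontal with |EH| = 55.8 and H on the −x side, so H = (-55.80, 0.000). ER is vertical with |ER| = 36.6 and R on the +y side, so R = (0.000, 36.60). The virtual corner opposite E is at (-55.80, 36.60). The tangent condition forces US to be normal to HS and A1 meets MR tangentially, so UM is at right angles to MR, with radius 11.8, so the center U sits 11.8 in from both sides at U = (-44.00, 24.80). That places the tangent points at S = (-55.80, 24.80) on HS and M = (-44.00, 36.60) on MR. Then |EM| = |M − E| = 57.23.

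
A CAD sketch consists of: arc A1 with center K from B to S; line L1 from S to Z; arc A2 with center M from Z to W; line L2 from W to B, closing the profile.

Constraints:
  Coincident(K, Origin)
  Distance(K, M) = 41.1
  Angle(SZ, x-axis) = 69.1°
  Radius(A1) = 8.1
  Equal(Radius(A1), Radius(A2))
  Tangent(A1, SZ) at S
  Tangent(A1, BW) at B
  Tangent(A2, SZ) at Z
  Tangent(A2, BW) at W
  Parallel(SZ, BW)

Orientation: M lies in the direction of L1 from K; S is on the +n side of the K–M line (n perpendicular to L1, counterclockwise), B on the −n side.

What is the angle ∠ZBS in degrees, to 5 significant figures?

68.488°

Tangency of A1 to both parallel lines with radius 8.1 puts S and B at K ± 8.1·n: S = (-7.5671, 2.8896), B = (7.5671, -2.8896). Equal radii place Z and W the same way about M: Z = M + 8.1·n = (7.0949, 41.285), W = M − 8.1·n = (22.229, 35.506). Then cos ∠ZBS = BZ·BS / (|BZ||BS|), giving 68.488°.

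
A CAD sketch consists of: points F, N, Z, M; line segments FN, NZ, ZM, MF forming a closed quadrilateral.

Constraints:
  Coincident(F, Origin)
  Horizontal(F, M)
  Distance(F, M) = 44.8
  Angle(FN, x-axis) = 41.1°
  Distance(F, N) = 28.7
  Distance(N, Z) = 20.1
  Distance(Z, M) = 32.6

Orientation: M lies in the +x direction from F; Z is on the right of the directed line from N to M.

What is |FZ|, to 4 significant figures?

12.27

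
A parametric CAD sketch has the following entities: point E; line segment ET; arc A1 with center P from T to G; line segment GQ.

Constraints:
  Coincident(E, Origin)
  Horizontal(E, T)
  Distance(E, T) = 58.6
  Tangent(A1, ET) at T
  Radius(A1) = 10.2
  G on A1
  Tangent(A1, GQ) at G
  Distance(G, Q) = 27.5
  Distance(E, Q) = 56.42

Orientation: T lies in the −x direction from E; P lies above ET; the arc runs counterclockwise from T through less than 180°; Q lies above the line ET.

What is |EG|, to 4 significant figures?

49.28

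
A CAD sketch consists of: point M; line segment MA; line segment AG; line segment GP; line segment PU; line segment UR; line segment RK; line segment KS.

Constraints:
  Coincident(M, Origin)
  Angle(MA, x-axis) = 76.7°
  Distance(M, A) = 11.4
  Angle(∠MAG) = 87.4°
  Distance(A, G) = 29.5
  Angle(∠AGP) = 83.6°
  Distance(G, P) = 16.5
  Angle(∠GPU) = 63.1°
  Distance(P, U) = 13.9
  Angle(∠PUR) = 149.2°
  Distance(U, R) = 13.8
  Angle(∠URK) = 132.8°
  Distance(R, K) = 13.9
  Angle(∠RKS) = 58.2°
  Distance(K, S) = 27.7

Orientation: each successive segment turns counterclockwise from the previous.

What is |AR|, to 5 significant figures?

10.659

∠GPU = 63.1° gives PU at 22.600° from the x-axis; with |PU| = 13.9, U = (-14.769, 5.4596). ∠PUR = 149.2° gives UR at 53.400° from the x-axis; with |UR| = 13.8, R = (-6.5411, 16.538). Then |AR| = |R − A| = 10.659.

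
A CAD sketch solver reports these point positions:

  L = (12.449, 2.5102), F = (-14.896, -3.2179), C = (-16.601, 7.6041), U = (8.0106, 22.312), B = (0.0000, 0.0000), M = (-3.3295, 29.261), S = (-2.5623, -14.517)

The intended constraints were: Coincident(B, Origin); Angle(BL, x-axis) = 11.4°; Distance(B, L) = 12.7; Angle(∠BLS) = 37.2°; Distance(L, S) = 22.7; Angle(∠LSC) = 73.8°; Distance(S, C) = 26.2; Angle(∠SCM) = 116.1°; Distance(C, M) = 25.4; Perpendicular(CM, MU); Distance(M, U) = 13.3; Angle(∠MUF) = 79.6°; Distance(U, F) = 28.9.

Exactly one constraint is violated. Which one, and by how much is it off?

Distance(U, F) = 28.9 — off by 5.40.

B = (0.00, 0.00) ✓; BL at 11.40° ✓; |BL| = 12.70 ✓; ∠BLS = 37.20° ✓; |LS| = 22.70 ✓; ∠LSC = 73.80° ✓; |SC| = 26.20 ✓; ∠SCM = 116.1° ✓; |CM| = 25.40 ✓; ∠(CM, MU) = 90.00° ✓; |MU| = 13.30 ✓; ∠MUF = 79.60° ✓; |UF| = 34.30 ✗.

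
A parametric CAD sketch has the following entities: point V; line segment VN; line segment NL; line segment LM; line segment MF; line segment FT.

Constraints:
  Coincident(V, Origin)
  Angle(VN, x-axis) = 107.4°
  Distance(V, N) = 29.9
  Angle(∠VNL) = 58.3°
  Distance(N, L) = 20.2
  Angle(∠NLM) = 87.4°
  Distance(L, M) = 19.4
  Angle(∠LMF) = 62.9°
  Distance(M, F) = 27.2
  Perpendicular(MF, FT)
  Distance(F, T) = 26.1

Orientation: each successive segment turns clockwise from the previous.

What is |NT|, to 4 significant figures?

18.86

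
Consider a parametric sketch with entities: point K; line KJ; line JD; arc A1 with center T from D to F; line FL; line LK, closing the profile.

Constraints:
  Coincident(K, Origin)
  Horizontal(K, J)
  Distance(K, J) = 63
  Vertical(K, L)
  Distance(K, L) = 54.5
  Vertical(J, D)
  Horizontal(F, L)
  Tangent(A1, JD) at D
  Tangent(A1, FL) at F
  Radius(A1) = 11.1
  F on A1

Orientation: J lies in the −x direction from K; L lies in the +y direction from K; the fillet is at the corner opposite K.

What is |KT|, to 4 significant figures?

67.65

K is at the origin; KJ is horizontal with |KJ| = 63.0 and J on the −x side, so J = (-63.00, 0.000). KL is vertical with |KL| = 54.5 and L on the +y side, so L = (0.000, 54.50). The virtual corner opposite K is at (-63.00, 54.50). Tangency of A1 to JD means the radius TD is perpendicular to JD and tangency of A1 to FL means the radius TF is perpendicular to FL, with radius 11.1, so the center T sits 11.1 in from both sides at T = (-51.90, 43.40). Then |KT| = |T − K| = 67.65.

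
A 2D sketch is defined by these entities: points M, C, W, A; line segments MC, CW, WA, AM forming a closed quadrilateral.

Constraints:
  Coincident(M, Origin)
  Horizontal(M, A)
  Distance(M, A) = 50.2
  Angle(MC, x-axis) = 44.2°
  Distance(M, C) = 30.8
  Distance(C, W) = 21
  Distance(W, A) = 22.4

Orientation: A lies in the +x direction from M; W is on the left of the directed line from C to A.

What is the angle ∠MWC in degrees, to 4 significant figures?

26.88°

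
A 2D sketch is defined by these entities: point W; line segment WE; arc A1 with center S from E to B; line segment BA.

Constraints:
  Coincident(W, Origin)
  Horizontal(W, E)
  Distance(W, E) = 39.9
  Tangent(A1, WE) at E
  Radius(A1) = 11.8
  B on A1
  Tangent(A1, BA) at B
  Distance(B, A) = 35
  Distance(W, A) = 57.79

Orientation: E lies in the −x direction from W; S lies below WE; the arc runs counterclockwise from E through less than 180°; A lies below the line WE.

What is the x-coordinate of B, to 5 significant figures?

-50.062

Checks: ∠(SE, EW) = 90.00° ✓; |SE| = 11.80 ✓; |SB| = 11.80 ✓; ∠(SB, BA) = 90.00° ✓; |BA| = 35.00 ✓; |WA| = 57.79 ✓.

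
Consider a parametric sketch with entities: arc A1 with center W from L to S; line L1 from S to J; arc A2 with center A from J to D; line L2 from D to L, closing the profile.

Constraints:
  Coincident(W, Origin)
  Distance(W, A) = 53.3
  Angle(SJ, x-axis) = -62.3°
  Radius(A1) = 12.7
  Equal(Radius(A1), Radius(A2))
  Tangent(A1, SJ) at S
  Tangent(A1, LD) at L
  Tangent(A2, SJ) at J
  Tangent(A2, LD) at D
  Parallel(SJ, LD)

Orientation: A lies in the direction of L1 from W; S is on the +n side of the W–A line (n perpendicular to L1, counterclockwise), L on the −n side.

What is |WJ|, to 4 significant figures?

54.79

The slot axis is L1's direction at -62.3°, so u = (cos -62.3°, sin -62.3°) = (0.4648, -0.8854) and n = (−sin -62.3°, cos -62.3°) = (0.8854, 0.4648). W is at the origin and A lies 53.3 along u from W, so A = 53.3·u = (24.78, -47.19). Tangency of A1 to both parallel lines with radius 12.7 puts S and L at W ± 12.7·n: S = (11.24, 5.903), L = (-11.24, -5.903). Equal radii place J and D the same way about A: J = A + 12.7·n = (36.02, -41.29), D = A − 12.7·n = (13.53, -53.09). Then |WJ| = |J − W| = 54.79.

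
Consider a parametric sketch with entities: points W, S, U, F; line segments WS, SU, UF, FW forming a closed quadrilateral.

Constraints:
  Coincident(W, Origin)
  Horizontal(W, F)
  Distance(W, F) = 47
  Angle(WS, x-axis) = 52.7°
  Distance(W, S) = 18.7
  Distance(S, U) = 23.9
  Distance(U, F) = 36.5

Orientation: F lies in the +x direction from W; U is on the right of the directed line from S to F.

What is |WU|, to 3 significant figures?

14.7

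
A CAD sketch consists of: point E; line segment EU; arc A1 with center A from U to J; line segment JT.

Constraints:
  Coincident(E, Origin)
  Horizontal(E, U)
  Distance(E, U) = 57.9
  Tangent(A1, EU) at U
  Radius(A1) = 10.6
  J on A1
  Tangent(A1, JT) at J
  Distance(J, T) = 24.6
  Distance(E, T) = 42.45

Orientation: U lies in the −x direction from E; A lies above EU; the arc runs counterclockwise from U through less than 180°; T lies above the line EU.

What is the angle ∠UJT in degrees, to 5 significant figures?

153.04°

E is at the origin; E and U share the same y with |EU| = 57.9 and U on the −x side, so U = (-57.900, 0.0000). The tangent condition forces AU to be normal to EU, so A = U + (0, 10.6) = (-57.900, 10.600). Since AJ ⟂ JT (tangency), |AT| = √(10.6² + 24.6²) = 26.787 regardless of where J sits on A1. So T lies on both circle(E, 42.45) and circle(A, 26.787); the above-EU intersection is T = (-34.847, 24.242). J is the foot of the tangent from T: J = (-49.332, 4.3585).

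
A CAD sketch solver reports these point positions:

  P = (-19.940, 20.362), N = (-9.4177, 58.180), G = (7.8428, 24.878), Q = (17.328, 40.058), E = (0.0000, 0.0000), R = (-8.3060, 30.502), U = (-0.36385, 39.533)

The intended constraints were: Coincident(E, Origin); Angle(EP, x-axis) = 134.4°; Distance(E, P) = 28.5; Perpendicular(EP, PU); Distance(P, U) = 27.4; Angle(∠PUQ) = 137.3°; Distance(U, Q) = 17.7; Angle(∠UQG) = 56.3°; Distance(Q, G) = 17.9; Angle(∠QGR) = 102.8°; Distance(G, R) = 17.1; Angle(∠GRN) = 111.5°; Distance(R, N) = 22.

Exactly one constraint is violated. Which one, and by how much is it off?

Distance(R, N) = 22 — off by 5.70.

E = (0.00, 0.00) ✓; EP at 134.4° ✓; |EP| = 28.50 ✓; ∠(EP, PU) = 90.00° ✓; |PU| = 27.40 ✓; ∠PUQ = 137.3° ✓; |UQ| = 17.70 ✓; ∠UQG = 56.30° ✓; |QG| = 17.90 ✓; ∠QGR = 102.8° ✓; |GR| = 17.10 ✓; ∠GRN = 111.5° ✓; |RN| = 27.70 ✗.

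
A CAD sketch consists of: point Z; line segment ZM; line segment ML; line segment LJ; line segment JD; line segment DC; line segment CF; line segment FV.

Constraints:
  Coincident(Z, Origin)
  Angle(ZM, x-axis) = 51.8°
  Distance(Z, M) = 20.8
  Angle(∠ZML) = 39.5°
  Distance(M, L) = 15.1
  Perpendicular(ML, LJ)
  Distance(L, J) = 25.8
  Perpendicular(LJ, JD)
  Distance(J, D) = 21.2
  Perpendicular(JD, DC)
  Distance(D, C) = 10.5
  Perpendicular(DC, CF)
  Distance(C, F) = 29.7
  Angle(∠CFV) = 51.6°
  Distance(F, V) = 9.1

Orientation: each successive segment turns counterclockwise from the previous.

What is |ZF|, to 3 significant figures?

7.83

The perpendicularity gives DC at right angles to JD, so DC runs at 102°; with |DC| = 10.5, C = (22.1, 2.70). DC ⟂ CF, so CF runs at -168°; with |CF| = 29.7, F = (-6.94, -3.63). Then |ZF| = |F − Z| = 7.83.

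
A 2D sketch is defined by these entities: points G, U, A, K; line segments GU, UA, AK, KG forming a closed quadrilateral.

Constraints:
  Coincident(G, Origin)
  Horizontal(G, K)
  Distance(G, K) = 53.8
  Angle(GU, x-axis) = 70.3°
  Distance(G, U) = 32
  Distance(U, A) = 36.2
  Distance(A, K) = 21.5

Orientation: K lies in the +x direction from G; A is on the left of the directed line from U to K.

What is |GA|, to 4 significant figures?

49.63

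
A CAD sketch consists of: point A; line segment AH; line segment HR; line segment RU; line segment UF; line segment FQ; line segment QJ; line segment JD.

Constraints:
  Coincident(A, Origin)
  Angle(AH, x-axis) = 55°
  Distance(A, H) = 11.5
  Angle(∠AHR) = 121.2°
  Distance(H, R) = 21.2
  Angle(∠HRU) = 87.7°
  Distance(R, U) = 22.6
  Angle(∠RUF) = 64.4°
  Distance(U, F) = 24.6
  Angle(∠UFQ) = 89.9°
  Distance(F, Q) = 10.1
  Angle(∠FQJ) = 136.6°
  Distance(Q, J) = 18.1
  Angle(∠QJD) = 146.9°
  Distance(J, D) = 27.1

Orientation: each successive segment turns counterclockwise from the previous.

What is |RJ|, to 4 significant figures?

3.697

∠UFQ = 89.9° gives FQ at 51.80° from the x-axis; with |FQ| = 10.1, Q = (3.297, 11.57). ∠FQJ = 136.6° gives QJ at 95.20° from the x-axis; with |QJ| = 18.1, J = (1.657, 29.59). Then |RJ| = |J − R| = 3.697.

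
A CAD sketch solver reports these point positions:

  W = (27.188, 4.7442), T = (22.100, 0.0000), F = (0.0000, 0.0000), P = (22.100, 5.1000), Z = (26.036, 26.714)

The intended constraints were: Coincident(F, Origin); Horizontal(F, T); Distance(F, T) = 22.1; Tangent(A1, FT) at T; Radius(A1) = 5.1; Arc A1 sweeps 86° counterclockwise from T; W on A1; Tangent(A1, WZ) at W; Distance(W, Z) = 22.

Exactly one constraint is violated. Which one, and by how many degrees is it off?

Tangent(A1, WZ) at W — off by 7.00°.

F = (0.00, 0.00) ✓; F.y = 0.00, T.y = 0.00 ✓; |FT| = 22.10 ✓; ∠(PT, TF) = 90.00° ✓; |PT| = 5.100 ✓; bearing(P→W) − bearing(P→T) = 86.00° ✓; |PW| = 5.100 ✓; ∠(PW, WZ) = 83.00° ✗; |WZ| = 22.00 ✓.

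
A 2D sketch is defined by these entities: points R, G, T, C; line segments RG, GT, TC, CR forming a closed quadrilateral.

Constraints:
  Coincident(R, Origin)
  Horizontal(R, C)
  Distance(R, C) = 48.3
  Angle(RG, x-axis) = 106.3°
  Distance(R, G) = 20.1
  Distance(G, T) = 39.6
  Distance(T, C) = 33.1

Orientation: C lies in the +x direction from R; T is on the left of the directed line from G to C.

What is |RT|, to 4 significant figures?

43.84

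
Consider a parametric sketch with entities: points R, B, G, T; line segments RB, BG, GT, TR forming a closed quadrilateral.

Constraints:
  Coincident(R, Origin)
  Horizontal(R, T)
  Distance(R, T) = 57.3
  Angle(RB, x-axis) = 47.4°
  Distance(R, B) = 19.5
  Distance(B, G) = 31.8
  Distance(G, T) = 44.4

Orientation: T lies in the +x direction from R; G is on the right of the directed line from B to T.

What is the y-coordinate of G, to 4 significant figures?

-17.28

Checks: |BG| = 31.80 ✓; |GT| = 44.40 ✓.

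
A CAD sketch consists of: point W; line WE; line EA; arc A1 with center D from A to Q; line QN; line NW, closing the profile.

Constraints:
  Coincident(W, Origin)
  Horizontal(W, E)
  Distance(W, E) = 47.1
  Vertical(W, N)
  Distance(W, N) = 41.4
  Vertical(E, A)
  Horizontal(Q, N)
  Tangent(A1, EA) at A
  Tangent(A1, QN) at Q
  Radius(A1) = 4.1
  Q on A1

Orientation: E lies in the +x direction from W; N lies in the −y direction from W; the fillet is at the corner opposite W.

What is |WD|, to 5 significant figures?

56.924

W is at the origin; WE is horizontal with |WE| = 47.1 and E on the +x side, so E = (47.100, 0.0000). W and N share the same x with |WN| = 41.4 and N on the −y side, so N = (0.0000, -41.400). The virtual corner opposite W is at (47.100, -41.400). Since A1 is tangent to EA there, DA ⟂ EA and A1 meets QN tangentially, so DQ is at right angles to QN, with radius 4.1, so the center D sits 4.1 in from both sides at D = (43.000, -37.300). Then |WD| = |D − W| = 56.924.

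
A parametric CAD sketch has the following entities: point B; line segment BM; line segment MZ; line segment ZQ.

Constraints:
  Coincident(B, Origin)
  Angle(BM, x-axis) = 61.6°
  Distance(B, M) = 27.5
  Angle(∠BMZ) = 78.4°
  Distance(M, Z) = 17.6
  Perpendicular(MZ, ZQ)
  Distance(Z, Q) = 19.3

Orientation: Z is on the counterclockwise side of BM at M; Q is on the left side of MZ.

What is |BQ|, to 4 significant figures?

14.28

B is at the origin; BM runs at 61.6° with length 27.5, so M = 27.5·(cos 61.6°, sin 61.6°) = (13.08, 24.19). ∠BMZ = 78.4°, so MZ runs at 61.6° + (180° − 78.4°) = 163.2° from the x-axis; with |MZ| = 17.6, Z = M + 17.6·(cos 163.2°, sin 163.2°) = (-3.769, 29.28). The perpendicularity gives ZQ at right angles to MZ; with |ZQ| = 19.3 on the left of MZ, Q = Z + 19.3·(-0.2890, -0.9573) = (-9.347, 10.80). Then |BQ| = |Q − B| = 14.28.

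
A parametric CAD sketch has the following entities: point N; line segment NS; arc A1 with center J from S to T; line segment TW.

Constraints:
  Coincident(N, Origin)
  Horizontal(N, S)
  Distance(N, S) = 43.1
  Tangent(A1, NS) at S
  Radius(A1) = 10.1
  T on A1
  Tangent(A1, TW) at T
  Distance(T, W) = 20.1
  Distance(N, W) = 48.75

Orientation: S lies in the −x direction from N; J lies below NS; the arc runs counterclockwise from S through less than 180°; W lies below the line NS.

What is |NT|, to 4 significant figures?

53.31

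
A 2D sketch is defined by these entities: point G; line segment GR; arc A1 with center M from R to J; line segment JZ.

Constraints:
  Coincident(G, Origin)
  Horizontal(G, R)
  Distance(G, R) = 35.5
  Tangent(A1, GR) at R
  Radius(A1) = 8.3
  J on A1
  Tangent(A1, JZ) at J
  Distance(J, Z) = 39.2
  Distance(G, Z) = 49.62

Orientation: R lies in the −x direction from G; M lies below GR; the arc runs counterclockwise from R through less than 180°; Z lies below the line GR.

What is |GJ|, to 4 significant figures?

44.29

G is at the origin; GR is horizontal with |GR| = 35.5 and R on the −x side, so R = (-35.50, 0.000). Tangency of A1 to GR means the radius MR is perpendicular to GR, so M = R + (0, -8.3) = (-35.50, -8.300). Since MJ ⟂ JZ (tangency), |MZ| = √(8.3² + 39.2²) = 40.07 regardless of where J sits on A1. So Z lies on both circle(G, 49.62) and circle(M, 40.07); the below-GR intersection is Z = (-20.19, -45.33). J is the foot of the tangent from Z: J = (-42.35, -12.99).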